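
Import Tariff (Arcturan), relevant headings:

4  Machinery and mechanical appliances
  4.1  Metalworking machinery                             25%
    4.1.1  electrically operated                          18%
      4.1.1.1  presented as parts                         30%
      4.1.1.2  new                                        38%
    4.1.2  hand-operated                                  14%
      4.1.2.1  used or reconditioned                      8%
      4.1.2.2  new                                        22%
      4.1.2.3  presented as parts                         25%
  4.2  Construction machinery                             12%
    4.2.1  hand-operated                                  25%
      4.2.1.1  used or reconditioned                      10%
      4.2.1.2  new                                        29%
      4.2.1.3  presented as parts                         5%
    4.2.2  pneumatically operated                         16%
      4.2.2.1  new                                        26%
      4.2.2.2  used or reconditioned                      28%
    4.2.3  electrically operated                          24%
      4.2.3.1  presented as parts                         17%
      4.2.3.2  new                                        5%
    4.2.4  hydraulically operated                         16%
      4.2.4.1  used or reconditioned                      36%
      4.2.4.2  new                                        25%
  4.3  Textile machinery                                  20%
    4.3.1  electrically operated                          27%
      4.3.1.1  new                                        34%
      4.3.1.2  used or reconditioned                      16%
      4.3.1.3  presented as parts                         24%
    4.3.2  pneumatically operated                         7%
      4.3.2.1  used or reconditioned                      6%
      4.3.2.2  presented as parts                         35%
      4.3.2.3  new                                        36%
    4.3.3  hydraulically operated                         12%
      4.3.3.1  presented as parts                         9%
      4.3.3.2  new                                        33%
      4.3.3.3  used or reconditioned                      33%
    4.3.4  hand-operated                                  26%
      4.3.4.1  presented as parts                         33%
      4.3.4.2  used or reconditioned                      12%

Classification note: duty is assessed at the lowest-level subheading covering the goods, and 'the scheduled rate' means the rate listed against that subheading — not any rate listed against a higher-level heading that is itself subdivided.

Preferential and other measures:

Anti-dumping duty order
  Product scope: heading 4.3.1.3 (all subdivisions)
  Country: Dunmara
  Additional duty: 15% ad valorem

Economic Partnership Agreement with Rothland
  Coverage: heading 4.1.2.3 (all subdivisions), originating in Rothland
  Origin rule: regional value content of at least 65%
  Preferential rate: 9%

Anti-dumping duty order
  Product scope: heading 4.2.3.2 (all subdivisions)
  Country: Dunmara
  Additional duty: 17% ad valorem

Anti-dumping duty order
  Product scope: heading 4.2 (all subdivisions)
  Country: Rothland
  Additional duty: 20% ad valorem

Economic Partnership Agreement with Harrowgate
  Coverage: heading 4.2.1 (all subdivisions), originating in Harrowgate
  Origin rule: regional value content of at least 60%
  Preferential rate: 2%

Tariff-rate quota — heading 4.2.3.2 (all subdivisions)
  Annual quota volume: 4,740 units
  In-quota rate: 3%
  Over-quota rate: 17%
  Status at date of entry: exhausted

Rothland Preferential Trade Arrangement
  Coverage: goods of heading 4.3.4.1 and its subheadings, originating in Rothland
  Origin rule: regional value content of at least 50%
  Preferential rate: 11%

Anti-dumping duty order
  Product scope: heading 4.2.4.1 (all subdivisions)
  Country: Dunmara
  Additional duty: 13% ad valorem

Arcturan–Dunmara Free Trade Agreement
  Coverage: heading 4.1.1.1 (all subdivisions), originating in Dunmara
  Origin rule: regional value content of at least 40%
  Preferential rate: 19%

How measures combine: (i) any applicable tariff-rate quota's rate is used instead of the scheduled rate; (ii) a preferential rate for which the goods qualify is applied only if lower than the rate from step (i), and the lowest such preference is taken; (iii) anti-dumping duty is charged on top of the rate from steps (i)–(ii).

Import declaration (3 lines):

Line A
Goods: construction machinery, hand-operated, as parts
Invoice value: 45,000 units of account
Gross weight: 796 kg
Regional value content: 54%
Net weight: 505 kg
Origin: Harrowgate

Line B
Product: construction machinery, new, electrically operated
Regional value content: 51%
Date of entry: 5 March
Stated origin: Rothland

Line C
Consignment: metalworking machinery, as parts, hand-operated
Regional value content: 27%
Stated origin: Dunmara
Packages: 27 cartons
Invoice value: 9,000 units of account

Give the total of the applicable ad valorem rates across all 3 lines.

67%

Line A: construction → 4.2; hand-operated → 4.2.1; as parts → 4.2.1.3. Scheduled 5%. Harrowgate agreement on 4.2.1: RVC < 60%. → 5%.
Line B: construction → 4.2; electrically operated → 4.2.3; new → 4.2.3.2. Scheduled 5%. quota on 4.2.3.2 exhausted → over-quota 17%; Rothland agreement on 4.1.2.3: 4.2.3.2 not covered; Rothland agreement on 4.3.4.1: 4.2.3.2 not covered; anti-dumping (Rothland, 4.2): +20%; total 17% + 20% = 37%. → 37%.
Line C: metalworking → 4.1; hand-operated → 4.1.2; as parts → 4.1.2.3. Scheduled 25%. Dunmara agreement on 4.1.1.1: 4.1.2.3 not covered. → 25%.
Sum: 5% + 37% + 25% = 67%.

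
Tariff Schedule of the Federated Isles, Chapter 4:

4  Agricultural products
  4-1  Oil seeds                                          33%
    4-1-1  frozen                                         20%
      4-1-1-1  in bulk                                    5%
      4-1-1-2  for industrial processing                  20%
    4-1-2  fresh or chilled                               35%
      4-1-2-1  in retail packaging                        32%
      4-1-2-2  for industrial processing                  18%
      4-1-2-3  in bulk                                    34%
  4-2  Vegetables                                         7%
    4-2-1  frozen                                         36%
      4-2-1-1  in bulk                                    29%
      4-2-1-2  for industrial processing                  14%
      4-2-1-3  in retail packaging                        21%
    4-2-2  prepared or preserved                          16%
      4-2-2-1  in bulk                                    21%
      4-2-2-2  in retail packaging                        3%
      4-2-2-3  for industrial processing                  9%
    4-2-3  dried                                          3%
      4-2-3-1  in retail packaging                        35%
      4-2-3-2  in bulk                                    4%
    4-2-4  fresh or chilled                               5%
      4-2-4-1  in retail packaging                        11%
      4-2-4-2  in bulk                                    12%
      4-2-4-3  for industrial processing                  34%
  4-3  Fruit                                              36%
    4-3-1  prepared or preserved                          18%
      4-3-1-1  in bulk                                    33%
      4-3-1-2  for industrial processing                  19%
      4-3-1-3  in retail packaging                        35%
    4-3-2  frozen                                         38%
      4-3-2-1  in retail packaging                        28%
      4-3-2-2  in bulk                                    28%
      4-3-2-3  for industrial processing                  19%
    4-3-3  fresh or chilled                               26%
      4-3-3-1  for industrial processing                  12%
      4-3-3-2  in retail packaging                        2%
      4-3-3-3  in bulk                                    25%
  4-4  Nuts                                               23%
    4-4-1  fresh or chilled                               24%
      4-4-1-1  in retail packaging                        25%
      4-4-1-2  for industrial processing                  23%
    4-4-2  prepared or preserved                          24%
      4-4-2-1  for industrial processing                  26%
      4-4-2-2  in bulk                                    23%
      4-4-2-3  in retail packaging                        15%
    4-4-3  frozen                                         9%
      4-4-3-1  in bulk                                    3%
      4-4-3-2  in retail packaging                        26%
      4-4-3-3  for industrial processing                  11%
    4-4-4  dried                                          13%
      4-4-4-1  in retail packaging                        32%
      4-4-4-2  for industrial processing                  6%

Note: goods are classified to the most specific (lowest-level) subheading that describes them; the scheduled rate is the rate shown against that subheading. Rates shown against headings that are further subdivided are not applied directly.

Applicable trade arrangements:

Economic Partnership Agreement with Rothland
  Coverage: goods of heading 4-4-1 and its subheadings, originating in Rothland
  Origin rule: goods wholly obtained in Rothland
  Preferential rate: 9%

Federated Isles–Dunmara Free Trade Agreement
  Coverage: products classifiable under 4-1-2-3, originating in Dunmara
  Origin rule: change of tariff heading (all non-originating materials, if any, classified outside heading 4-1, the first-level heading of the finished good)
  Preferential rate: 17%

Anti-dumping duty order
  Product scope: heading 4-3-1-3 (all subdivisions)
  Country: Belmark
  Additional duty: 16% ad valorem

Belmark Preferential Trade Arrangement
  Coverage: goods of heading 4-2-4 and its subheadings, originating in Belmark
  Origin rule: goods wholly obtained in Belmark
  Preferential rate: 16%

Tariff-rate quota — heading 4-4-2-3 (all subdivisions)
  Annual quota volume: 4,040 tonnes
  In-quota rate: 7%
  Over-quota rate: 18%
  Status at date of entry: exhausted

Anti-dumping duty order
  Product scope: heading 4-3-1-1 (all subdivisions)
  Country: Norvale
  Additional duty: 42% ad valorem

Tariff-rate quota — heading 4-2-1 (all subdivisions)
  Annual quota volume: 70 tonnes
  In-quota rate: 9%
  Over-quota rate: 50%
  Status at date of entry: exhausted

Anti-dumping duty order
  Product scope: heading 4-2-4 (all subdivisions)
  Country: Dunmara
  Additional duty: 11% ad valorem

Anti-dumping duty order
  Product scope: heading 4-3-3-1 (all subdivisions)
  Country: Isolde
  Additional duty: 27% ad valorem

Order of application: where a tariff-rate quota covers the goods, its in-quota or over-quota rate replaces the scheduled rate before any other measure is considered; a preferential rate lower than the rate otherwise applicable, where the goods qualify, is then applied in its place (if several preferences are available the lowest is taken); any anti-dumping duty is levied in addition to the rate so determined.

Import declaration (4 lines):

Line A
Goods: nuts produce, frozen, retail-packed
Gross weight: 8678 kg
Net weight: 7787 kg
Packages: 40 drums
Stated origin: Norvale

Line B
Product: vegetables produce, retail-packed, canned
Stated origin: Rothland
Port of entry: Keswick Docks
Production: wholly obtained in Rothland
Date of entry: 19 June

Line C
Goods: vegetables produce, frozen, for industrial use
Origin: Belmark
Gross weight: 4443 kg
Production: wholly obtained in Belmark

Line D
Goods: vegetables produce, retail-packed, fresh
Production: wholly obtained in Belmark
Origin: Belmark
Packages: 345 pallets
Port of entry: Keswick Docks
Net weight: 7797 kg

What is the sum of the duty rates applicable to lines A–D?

Line A: nuts → 4-4; frozen → 4-4-3; retail-packed → 4-4-3-2. Scheduled 26%. No special measure applies. → 26%.
Line B: vegetables → 4-2; canned → 4-2-2; retail-packed → 4-2-2-2. Scheduled 3%. Rothland agreement on 4-4-1: 4-2-2-2 not covered. → 3%.
Line C: vegetables → 4-2; frozen → 4-2-1; for industrial use → 4-2-1-2. Scheduled 14%. quota on 4-2-1 exhausted → over-quota 50%; Belmark agreement on 4-2-4: 4-2-1-2 not covered. → 50%.
Line D: vegetables → 4-2; fresh → 4-2-4; retail-packed → 4-2-4-1. Scheduled 11%. Belmark agreement on 4-2-4: wholly obtained → 16% available; preference 16% not lower than 11% → no reduction. → 11%.
Sum: 26% + 3% + 50% + 11% = 90%.

90%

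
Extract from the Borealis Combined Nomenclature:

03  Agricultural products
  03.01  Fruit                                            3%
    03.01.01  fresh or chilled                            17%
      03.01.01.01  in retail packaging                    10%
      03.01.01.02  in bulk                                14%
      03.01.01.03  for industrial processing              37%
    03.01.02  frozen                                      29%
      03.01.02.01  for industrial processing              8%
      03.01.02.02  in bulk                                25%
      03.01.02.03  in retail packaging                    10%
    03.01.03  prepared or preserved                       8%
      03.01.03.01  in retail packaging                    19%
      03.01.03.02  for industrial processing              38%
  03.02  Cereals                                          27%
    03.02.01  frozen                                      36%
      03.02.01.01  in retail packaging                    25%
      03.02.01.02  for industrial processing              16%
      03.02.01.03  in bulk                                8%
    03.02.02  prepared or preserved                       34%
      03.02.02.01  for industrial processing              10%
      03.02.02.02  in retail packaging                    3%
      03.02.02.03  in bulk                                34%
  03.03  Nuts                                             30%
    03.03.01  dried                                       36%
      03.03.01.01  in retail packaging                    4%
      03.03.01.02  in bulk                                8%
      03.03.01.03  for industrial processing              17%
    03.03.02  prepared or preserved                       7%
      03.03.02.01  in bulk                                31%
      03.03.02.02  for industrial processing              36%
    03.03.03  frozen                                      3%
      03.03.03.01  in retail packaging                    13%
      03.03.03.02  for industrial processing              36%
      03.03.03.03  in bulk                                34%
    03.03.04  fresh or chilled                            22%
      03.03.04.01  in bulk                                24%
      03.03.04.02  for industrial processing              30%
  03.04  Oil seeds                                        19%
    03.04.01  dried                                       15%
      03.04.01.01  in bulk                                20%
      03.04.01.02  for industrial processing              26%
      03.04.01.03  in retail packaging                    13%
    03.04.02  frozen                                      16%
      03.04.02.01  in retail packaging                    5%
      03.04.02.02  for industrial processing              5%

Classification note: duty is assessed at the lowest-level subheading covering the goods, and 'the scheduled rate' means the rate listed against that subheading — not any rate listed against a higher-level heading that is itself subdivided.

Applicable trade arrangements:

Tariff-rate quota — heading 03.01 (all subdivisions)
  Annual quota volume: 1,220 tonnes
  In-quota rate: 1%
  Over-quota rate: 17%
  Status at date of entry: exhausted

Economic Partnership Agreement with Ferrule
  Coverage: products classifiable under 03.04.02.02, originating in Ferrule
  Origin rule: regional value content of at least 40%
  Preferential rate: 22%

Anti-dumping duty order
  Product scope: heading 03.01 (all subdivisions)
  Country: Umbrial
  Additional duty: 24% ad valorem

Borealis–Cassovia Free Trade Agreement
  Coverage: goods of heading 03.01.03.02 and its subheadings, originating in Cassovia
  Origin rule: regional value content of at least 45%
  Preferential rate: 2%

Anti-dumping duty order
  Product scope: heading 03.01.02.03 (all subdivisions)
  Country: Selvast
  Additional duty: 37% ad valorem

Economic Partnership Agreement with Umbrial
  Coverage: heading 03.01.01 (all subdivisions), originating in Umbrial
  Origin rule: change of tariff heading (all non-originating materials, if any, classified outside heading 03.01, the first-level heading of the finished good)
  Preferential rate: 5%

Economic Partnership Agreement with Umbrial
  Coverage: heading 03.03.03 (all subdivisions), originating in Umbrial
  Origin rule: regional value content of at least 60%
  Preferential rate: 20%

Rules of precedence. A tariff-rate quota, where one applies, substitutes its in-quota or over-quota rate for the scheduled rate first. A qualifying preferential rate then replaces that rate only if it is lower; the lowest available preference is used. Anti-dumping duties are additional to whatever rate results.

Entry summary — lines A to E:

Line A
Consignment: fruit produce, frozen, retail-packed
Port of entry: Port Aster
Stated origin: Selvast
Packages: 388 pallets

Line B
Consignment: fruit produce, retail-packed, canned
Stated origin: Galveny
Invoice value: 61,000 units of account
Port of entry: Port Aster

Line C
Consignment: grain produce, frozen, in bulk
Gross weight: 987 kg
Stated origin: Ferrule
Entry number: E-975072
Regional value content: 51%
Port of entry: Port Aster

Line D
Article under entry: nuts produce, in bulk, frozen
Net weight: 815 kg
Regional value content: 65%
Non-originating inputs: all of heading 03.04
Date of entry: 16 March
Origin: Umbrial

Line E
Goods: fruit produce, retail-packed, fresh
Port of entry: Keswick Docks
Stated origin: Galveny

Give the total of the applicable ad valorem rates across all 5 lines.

Line A: fruit → 03.01; frozen → 03.01.02; retail-packed → 03.01.02.03. Scheduled 10%. quota on 03.01 exhausted → over-quota 17%; anti-dumping (Selvast, 03.01.02.03): +37%; total 17% + 37% = 54%. → 54%.
Line B: fruit → 03.01; canned → 03.01.03; retail-packed → 03.01.03.01. Scheduled 19%. quota on 03.01 exhausted → over-quota 17%. → 17%.
Line C: grain → 03.02; frozen → 03.02.01; in bulk → 03.02.01.03. Scheduled 8%. Ferrule agreement on 03.04.02.02: 03.02.01.03 not covered. → 8%.
Line D: nuts → 03.03; frozen → 03.03.03; in bulk → 03.03.03.03. Scheduled 34%. Umbrial agreement on 03.01.01: 03.03.03.03 not covered; Umbrial agreement on 03.03.03: RVC ≥ 60% → 20% available; preferential 20%. → 20%.
Line E: fruit → 03.01; fresh → 03.01.01; retail-packed → 03.01.01.01. Scheduled 10%. quota on 03.01 exhausted → over-quota 17%. → 17%.
Sum: 54% + 17% + 8% + 20% + 17% = 116%.

116%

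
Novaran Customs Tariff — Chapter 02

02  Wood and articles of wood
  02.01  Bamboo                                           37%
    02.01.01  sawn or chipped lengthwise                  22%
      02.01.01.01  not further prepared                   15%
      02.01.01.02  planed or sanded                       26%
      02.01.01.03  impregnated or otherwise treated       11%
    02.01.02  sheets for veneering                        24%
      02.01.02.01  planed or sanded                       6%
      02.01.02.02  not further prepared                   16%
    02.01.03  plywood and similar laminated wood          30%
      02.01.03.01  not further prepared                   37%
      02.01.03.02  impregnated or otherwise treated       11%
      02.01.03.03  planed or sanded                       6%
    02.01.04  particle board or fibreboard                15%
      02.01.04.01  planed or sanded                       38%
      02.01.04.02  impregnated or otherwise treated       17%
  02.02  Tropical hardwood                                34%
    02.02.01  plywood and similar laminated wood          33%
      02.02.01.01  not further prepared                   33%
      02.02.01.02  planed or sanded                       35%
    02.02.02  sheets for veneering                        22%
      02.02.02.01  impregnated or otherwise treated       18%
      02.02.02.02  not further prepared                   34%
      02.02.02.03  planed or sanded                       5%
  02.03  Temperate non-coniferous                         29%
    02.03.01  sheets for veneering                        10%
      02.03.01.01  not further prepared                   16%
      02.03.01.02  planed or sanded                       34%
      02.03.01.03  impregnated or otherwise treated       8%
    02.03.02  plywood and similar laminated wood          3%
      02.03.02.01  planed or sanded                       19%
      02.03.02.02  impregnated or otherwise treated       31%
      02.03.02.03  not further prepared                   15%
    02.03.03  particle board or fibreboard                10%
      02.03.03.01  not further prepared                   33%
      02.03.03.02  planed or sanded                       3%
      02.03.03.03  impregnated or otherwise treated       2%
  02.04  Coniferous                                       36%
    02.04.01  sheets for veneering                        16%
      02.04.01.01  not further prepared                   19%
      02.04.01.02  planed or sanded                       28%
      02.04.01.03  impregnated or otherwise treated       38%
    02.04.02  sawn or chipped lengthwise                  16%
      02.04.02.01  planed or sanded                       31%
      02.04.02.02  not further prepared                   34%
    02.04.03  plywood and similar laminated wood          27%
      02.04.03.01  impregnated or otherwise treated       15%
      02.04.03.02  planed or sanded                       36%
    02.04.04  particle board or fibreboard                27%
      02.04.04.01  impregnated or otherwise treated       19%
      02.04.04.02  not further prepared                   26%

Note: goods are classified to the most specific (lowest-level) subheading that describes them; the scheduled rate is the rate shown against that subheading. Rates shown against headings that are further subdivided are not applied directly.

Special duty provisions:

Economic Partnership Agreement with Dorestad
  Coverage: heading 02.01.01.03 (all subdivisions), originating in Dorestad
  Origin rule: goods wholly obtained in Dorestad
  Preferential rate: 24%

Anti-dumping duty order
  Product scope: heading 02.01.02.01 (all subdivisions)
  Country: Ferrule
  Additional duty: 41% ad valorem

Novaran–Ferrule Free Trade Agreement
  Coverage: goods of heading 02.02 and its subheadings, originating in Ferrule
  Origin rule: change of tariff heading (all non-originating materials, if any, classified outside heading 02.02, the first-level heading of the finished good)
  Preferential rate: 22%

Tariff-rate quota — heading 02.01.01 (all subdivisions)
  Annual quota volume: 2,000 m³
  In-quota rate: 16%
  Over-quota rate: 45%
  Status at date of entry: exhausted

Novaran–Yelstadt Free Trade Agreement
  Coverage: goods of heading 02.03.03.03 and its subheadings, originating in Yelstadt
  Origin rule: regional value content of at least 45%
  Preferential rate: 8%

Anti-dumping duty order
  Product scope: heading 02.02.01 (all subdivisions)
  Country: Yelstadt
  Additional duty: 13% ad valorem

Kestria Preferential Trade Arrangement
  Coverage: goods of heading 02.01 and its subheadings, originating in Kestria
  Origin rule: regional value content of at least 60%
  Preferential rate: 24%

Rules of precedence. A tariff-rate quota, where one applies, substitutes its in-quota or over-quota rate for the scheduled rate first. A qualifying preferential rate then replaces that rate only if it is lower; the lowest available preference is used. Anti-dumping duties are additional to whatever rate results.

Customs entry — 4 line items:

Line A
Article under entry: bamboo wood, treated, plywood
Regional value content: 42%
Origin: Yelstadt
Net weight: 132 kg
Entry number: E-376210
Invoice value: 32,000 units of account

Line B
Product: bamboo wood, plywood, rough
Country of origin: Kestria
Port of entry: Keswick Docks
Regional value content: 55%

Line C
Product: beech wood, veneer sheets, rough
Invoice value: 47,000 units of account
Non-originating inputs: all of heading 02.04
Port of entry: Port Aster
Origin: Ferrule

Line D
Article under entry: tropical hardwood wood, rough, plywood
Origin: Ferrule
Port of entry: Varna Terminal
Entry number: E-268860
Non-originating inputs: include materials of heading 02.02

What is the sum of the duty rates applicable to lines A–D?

97%

Line A: bamboo → 02.01; plywood → 02.01.03; treated → 02.01.03.02. Scheduled 11%. Yelstadt agreement on 02.03.03.03: 02.01.03.02 not covered. → 11%.
Line B: bamboo → 02.01; plywood → 02.01.03; rough → 02.01.03.01. Scheduled 37%. Kestria agreement on 02.01: RVC < 60%. → 37%.
Line C: beech → 02.03; veneer sheets → 02.03.01; rough → 02.03.01.01. Scheduled 16%. Ferrule agreement on 02.02: 02.03.01.01 not covered. → 16%.
Line D: tropical hardwood → 02.02; plywood → 02.02.01; rough → 02.02.01.01. Scheduled 33%. Ferrule agreement on 02.02: CTH not met. → 33%.
Sum: 11% + 37% + 16% + 33% = 97%.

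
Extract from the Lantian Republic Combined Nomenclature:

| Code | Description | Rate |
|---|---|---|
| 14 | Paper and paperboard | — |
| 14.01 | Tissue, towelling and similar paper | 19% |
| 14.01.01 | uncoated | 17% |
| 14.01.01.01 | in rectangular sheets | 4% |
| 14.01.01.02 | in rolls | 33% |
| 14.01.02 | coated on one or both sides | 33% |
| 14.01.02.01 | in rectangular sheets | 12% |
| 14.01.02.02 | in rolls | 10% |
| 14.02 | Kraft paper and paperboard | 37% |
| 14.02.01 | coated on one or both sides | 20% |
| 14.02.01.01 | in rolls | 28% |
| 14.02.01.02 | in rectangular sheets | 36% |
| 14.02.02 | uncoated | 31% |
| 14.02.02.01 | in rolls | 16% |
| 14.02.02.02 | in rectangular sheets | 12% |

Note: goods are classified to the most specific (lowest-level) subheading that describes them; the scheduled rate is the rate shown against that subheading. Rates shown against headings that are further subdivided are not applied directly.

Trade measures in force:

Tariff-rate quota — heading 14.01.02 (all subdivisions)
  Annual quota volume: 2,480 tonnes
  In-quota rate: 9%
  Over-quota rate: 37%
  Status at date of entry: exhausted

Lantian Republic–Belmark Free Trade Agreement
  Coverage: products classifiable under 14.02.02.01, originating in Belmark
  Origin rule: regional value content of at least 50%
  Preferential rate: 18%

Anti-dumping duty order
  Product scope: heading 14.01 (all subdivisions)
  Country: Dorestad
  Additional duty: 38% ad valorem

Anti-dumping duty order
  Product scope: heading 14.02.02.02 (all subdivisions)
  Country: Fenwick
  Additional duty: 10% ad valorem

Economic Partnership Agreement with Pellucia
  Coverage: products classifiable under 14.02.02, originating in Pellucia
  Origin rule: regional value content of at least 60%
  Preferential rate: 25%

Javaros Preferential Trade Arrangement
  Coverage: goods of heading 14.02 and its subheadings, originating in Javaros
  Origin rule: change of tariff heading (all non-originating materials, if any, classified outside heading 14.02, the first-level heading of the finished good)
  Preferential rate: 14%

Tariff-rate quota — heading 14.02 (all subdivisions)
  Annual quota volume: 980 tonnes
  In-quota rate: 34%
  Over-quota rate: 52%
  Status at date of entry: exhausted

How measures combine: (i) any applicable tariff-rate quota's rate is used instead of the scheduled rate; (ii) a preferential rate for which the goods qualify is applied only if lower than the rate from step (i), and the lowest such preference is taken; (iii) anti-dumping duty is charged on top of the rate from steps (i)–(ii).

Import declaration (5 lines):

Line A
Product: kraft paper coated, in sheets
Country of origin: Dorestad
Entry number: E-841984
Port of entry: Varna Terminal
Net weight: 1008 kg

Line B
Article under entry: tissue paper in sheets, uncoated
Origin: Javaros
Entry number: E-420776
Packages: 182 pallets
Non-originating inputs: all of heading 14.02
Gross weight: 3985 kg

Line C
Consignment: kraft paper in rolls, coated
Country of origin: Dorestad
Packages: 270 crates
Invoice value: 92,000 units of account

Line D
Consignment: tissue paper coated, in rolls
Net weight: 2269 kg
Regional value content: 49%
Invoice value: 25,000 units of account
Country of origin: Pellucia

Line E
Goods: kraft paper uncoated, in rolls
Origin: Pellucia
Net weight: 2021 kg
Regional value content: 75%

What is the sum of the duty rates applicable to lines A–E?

Line A: kraft paper → 14.02; coated → 14.02.01; in sheets → 14.02.01.02. Scheduled 36%. quota on 14.02 exhausted → over-quota 52%. → 52%.
Line B: tissue paper → 14.01; uncoated → 14.01.01; in sheets → 14.01.01.01. Scheduled 4%. Javaros agreement on 14.02: 14.01.01.01 not covered. → 4%.
Line C: kraft paper → 14.02; coated → 14.02.01; in rolls → 14.02.01.01. Scheduled 28%. quota on 14.02 exhausted → over-quota 52%. → 52%.
Line D: tissue paper → 14.01; coated → 14.01.02; in rolls → 14.01.02.02. Scheduled 10%. quota on 14.01.02 exhausted → over-quota 37%; Pellucia agreement on 14.02.02: 14.01.02.02 not covered. → 37%.
Line E: kraft paper → 14.02; uncoated → 14.02.02; in rolls → 14.02.02.01. Scheduled 16%. quota on 14.02 exhausted → over-quota 52%; Pellucia agreement on 14.02.02: RVC ≥ 60% → 25% available; preferential 25%. → 25%.
Sum: 52% + 4% + 52% + 37% + 25% = 170%.

170%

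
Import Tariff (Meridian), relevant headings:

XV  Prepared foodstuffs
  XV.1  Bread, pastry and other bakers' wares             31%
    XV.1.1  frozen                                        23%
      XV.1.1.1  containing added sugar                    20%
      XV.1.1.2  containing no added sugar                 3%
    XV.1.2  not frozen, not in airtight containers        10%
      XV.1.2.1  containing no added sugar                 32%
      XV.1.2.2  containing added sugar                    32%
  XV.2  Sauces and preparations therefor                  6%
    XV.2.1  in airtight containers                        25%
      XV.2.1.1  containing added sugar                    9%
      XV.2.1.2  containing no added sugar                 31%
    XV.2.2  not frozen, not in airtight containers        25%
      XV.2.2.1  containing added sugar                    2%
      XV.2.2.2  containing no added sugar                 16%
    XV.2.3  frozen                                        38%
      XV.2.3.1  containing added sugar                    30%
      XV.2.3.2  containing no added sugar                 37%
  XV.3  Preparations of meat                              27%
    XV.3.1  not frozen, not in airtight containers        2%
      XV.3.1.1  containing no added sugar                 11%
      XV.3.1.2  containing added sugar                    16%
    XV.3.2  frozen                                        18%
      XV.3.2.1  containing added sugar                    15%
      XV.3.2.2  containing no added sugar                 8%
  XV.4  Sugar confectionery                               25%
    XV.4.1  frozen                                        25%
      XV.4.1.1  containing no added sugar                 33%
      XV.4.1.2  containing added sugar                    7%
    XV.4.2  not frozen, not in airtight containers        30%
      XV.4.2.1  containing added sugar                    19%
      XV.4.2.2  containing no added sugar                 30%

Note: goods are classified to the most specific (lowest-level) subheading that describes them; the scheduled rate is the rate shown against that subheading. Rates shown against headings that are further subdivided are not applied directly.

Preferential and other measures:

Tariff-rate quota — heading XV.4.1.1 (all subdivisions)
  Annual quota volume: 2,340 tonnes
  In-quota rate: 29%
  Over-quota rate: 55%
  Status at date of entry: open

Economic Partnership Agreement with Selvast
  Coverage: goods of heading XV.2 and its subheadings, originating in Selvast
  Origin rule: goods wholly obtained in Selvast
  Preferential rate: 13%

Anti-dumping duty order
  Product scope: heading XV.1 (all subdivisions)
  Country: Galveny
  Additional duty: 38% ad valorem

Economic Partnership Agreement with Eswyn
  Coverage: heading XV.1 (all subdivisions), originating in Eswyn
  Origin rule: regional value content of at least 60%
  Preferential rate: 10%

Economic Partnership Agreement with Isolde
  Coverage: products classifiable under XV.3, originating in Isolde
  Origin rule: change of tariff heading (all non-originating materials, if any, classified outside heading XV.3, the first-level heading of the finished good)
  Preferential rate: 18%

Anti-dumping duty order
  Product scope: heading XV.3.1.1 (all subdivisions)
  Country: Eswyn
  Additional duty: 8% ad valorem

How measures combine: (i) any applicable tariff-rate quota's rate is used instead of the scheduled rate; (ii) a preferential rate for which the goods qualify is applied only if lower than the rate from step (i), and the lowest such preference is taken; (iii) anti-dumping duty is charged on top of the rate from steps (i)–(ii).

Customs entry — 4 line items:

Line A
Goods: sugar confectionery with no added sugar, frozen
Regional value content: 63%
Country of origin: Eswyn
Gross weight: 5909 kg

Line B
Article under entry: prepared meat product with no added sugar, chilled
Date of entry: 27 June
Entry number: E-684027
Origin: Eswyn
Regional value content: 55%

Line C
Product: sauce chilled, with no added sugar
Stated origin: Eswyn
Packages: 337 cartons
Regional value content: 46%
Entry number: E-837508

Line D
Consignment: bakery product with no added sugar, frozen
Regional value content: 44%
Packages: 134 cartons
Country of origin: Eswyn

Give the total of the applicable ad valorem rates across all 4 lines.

67%

Line A: sugar confectionery → XV.4; frozen → XV.4.1; with no added sugar → XV.4.1.1. Scheduled 33%. quota on XV.4.1.1 open → in-quota 29%; Eswyn agreement on XV.1: XV.4.1.1 not covered. → 29%.
Line B: prepared meat product → XV.3; chilled → XV.3.1; with no added sugar → XV.3.1.1. Scheduled 11%. Eswyn agreement on XV.1: XV.3.1.1 not covered; anti-dumping (Eswyn, XV.3.1.1): +8%; total 11% + 8% = 19%. → 19%.
Line C: sauce → XV.2; chilled → XV.2.2; with no added sugar → XV.2.2.2. Scheduled 16%. Eswyn agreement on XV.1: XV.2.2.2 not covered. → 16%.
Line D: bakery product → XV.1; frozen → XV.1.1; with no added sugar → XV.1.1.2. Scheduled 3%. Eswyn agreement on XV.1: RVC < 60%. → 3%.
Sum: 29% + 19% + 16% + 3% = 67%.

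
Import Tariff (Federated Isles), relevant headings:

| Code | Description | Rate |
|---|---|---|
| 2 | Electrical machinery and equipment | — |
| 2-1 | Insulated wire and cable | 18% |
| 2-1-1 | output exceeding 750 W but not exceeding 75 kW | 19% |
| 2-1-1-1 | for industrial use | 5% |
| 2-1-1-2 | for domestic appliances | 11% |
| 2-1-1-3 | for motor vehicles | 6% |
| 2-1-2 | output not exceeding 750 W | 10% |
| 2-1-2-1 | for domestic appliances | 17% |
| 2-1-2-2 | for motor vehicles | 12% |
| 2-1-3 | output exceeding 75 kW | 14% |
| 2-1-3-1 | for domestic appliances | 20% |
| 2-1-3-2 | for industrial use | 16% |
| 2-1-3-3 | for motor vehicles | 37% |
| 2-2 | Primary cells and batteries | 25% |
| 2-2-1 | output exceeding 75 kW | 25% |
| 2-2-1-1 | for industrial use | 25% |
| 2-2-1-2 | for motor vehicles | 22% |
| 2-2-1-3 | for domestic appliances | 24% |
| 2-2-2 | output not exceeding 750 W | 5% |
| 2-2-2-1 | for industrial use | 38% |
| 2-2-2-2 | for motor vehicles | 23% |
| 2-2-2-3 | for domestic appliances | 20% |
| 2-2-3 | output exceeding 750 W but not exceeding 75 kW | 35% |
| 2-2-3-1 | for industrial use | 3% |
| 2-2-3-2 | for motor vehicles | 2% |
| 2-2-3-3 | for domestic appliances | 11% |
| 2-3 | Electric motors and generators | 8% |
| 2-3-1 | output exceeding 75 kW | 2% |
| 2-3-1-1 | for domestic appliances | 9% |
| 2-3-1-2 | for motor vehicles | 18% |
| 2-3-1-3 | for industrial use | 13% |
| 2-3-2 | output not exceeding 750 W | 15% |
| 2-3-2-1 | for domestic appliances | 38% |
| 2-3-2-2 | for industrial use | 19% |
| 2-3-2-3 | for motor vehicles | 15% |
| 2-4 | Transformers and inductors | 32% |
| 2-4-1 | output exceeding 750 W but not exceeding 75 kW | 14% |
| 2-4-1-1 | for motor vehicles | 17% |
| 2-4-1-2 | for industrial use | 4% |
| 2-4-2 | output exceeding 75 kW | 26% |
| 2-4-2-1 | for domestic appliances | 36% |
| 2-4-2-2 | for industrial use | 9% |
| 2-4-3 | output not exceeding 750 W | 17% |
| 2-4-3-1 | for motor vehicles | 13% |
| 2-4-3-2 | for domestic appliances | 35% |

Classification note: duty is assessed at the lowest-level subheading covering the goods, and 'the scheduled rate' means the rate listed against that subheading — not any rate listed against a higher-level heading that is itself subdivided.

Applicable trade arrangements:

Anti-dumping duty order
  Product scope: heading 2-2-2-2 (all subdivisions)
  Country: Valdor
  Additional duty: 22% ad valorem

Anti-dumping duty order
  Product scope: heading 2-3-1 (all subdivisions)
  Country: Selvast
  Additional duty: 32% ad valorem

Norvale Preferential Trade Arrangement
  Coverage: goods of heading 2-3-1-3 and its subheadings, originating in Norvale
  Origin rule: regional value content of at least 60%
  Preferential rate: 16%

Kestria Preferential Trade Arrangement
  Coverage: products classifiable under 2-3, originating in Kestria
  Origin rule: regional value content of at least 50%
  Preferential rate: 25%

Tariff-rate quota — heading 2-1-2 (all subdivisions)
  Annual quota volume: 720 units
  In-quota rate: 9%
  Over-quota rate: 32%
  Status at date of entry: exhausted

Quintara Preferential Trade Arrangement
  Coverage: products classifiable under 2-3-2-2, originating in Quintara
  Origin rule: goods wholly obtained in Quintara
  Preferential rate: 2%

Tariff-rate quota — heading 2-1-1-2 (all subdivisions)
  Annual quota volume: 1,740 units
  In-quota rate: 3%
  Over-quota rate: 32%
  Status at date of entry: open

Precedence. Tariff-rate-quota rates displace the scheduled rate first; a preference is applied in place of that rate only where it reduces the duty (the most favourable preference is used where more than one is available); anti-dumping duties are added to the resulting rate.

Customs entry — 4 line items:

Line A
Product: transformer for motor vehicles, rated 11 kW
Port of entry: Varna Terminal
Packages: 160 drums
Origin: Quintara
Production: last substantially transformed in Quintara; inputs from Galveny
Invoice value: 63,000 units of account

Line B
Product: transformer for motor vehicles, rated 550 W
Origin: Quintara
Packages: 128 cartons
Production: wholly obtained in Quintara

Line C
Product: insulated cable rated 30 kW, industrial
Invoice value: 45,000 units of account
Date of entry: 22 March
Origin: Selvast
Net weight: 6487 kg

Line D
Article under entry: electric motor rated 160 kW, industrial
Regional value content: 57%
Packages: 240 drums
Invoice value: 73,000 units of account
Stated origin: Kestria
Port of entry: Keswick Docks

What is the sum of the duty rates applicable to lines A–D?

Line A: transformer → 2-4; rated 11 kW → 2-4-1; for motor vehicles → 2-4-1-1. Scheduled 17%. Quintara agreement on 2-3-2-2: 2-4-1-1 not covered. → 17%.
Line B: transformer → 2-4; rated 550 W → 2-4-3; for motor vehicles → 2-4-3-1. Scheduled 13%. Quintara agreement on 2-3-2-2: 2-4-3-1 not covered. → 13%.
Line C: insulated cable → 2-1; rated 30 kW → 2-1-1; industrial → 2-1-1-1. Scheduled 5%. No special measure applies. → 5%.
Line D: electric motor → 2-3; rated 160 kW → 2-3-1; industrial → 2-3-1-3. Scheduled 13%. Kestria agreement on 2-3: RVC ≥ 50% → 25% available; preference 25% not lower than 13% → no reduction. → 13%.
Sum: 17% + 13% + 5% + 13% = 48%.

48%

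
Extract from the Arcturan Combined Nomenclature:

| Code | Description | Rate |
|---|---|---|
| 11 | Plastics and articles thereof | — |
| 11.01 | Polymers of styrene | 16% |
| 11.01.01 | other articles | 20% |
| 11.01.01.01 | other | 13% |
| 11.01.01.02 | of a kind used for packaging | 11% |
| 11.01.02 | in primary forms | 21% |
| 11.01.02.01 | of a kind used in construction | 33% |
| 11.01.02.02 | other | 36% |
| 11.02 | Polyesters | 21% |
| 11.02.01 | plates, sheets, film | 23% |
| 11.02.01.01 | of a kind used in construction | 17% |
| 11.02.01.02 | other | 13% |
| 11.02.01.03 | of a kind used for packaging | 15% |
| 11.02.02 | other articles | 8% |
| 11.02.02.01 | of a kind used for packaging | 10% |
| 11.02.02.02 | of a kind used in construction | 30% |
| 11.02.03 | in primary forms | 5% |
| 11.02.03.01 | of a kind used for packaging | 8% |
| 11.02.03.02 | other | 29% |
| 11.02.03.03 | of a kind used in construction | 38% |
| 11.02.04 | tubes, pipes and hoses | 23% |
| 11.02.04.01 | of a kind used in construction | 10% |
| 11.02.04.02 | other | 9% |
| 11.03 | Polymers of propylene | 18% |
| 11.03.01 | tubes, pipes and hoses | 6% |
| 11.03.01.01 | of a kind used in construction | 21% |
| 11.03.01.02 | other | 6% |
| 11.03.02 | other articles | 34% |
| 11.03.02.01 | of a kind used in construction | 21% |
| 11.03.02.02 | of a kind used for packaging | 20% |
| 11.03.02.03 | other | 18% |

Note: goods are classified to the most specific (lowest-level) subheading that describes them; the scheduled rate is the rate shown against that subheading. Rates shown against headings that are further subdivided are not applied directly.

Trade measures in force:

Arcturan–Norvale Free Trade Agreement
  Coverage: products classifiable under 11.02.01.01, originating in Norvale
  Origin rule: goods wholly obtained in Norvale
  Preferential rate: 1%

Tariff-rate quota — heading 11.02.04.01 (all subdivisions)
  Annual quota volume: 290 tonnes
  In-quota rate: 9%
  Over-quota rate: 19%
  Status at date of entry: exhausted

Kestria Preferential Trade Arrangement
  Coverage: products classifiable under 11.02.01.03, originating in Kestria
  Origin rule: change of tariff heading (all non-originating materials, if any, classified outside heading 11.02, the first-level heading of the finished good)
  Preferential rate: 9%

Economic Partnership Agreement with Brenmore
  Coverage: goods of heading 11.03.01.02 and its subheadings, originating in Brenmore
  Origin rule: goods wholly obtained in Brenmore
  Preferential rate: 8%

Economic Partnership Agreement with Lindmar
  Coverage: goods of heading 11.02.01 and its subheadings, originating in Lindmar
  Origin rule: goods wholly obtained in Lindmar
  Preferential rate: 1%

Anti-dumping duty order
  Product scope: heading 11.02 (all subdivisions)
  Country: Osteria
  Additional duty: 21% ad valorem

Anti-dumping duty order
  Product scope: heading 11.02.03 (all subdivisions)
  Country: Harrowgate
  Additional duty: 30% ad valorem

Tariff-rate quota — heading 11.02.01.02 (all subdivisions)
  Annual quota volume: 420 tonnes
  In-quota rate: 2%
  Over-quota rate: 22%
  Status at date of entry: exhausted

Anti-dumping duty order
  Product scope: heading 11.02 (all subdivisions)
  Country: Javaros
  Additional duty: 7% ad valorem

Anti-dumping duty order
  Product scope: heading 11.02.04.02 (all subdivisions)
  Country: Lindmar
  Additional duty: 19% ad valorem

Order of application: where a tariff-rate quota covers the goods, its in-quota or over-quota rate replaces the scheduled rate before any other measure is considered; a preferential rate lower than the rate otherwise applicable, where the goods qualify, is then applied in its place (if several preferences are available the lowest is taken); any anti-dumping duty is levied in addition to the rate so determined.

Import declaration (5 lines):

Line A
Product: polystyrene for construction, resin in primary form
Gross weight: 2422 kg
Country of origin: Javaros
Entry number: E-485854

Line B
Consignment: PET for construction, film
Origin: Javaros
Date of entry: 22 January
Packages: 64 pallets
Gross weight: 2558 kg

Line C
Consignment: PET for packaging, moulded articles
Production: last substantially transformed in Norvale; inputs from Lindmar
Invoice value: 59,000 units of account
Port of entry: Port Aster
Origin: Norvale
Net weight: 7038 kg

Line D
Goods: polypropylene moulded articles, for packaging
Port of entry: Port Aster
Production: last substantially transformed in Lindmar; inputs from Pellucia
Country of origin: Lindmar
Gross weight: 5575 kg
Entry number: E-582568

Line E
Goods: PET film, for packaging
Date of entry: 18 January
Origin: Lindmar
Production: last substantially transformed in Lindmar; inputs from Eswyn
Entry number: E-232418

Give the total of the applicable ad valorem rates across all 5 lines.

102%

Line A: polystyrene → 11.01; resin in primary form → 11.01.02; for construction → 11.01.02.01. Scheduled 33%. No special measure applies. → 33%.
Line B: PET → 11.02; film → 11.02.01; for construction → 11.02.01.01. Scheduled 17%. anti-dumping (Javaros, 11.02): +7%; total 17% + 7% = 24%. → 24%.
Line C: PET → 11.02; moulded articles → 11.02.02; for packaging → 11.02.02.01. Scheduled 10%. Norvale agreement on 11.02.01.01: 11.02.02.01 not covered. → 10%.
Line D: polypropylene → 11.03; moulded articles → 11.03.02; for packaging → 11.03.02.02. Scheduled 20%. Lindmar agreement on 11.02.01: 11.03.02.02 not covered. → 20%.
Line E: PET → 11.02; film → 11.02.01; for packaging → 11.02.01.03. Scheduled 15%. Lindmar agreement on 11.02.01: not wholly obtained. → 15%.
Sum: 33% + 24% + 10% + 20% + 15% = 102%.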